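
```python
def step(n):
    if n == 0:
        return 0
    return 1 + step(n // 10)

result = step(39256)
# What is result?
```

Count of digits of 39256: 5

Answer: 5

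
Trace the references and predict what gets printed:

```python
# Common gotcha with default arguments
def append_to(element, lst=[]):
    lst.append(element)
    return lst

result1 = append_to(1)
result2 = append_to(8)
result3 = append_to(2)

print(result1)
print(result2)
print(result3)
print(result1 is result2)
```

Key concept: mutable default argument gotcha.
Step by step:
`result1 = append_to(1)` → result1 = [1]
`result2 = append_to(8)` → result1 = [1, 8] (same object as result2); result2 = [1, 8] (same object as result1)
`result3 = append_to(2)` → result1 = [1, 8, 2] (same object as result2, result3); result2 = [1, 8, 2] (same object as result1, result3); result3 = [1, 8, 2] (same object as result1, result2)
`print(result1)` → prints [1, 8, 2]
`print(result2)` → prints [1, 8, 2]
`print(result3)` → prints [1, 8, 2]
`print(result1 is result2)` → prints True

Answer:
[1, 8, 2]
[1, 8, 2]
[1, 8, 2]
True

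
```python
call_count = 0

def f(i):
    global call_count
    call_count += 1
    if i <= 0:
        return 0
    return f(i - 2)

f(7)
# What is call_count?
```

Linear recursion stepping by 2: 5 calls from i=7 down to ≤0.

Answer: 5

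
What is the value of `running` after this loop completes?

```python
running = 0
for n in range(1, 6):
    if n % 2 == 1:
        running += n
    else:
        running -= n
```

Add odd, subtract even
`running` takes the values: 0 → 1 → -1 → 2 → -2 → 3

Answer: 3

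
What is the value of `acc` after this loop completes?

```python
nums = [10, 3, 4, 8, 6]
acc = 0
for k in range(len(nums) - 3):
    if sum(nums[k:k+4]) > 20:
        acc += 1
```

Count windows with sum > 20
`acc` takes the values: 0 → 1 → 2

Answer: 2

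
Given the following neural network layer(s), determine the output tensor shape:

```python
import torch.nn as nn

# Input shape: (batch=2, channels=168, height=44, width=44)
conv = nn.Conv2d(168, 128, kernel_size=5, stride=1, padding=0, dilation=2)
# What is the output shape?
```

Input: (2, 168, 44, 44) -> Output: (2, 128, 36, 36)

Answer: (2, 128, 36, 36)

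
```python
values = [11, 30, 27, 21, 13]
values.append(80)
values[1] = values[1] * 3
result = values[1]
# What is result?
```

Trace:
`values = [11, 30, 27, 21, 13]` → values = [11, 30, 27, 21, 13]
`values.append(80)` → values = [11, 30, 27, 21, 13, 80]
`values[1] = values[1] * 3` → values = [11, 90, 27, 21, 13, 80]
`result = values[1]` → result = 90
So result = 90

Answer: 90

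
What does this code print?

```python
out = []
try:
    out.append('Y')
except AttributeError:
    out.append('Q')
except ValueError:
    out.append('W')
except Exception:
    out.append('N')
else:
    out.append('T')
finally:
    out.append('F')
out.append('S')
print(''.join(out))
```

Execution trace: 'Y' (try body, no exception) → 'T' (else) → 'F' (finally) → 'S' (after the try/except). Output: YTFS

Answer: YTFS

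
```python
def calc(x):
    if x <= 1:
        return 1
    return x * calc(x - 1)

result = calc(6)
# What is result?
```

calc(6) = 6 * 5 * 4 * 3 * 2 * 1 = 720

Answer: 720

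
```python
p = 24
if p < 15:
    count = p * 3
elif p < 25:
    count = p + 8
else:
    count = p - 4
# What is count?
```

Trace:
`p = 24` → p = 24
`if p < 15: ...` → p < 15 is False, p < 25 is True → count = 32
So count = 32

Answer: 32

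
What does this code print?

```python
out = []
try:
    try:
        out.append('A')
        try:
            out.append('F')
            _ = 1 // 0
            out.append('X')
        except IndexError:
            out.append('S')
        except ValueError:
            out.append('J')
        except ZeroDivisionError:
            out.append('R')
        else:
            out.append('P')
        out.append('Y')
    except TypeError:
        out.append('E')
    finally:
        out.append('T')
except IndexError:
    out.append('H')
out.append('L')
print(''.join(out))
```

Execution trace: 'A' (try body) → 'F' (inner try body) → 'R' (inner except ZeroDivisionError) → 'Y' (try body, no exception) → 'T' (finally) → 'L' (after the try/except). Output: AFRYTL

Answer: AFRYTL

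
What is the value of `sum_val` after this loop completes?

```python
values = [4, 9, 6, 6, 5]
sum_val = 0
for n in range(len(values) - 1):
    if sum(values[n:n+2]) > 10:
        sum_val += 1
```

Count windows with sum > 10
`sum_val` takes the values: 0 → 1 → 2 → 3 → 4

Answer: 4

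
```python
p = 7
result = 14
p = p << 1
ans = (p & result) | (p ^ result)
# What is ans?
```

Trace:
`p = 7` → p = 7
`result = 14` → result = 14
`p = p << 1` → p = 14
`ans = (p & result) | (p ^ result)` → ans = 14
So ans = 14

Answer: 14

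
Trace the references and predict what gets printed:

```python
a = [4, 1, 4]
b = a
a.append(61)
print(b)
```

Key concept: basic list aliasing.
Step by step:
`a = [4, 1, 4]` → a = [4, 1, 4]
`b = a` → b = [4, 1, 4] (same object as a)
`a.append(61)` → a = [4, 1, 4, 61] (same object as b); b = [4, 1, 4, 61] (same object as a)
`print(b)` → prints [4, 1, 4, 61]

Answer: [4, 1, 4, 61]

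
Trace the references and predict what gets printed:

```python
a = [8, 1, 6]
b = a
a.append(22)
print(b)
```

Key concept: basic list aliasing.
Step by step:
`a = [8, 1, 6]` → a = [8, 1, 6]
`b = a` → b = [8, 1, 6] (same object as a)
`a.append(22)` → a = [8, 1, 6, 22] (same object as b); b = [8, 1, 6, 22] (same object as a)
`print(b)` → prints [8, 1, 6, 22]

Answer: [8, 1, 6, 22]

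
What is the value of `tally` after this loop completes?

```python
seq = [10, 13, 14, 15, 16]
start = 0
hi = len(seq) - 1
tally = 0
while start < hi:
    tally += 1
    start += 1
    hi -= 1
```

Iterations until pointers meet (list length 5)
`tally` takes the values: 0 → 1 → 2

Answer: 2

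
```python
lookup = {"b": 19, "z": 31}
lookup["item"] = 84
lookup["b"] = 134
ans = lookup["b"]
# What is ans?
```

Trace:
`lookup = {"b": 19, "z": 31}` → lookup = {'b': 19, 'z': 31}
`lookup["item"] = 84` → lookup = {'b': 19, 'z': 31, 'item': 84}
`lookup["b"] = 134` → lookup = {'b': 134, 'z': 31, 'item': 84}
`ans = lookup["b"]` → ans = 134
So ans = 134

Answer: 134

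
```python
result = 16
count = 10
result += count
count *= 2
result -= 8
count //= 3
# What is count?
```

Trace:
`result = 16` → result = 16
`count = 10` → count = 10
`result += count` → result = 26
`count *= 2` → count = 20
`result -= 8` → result = 18
`count //= 3` → count = 6
So count = 6

Answer: 6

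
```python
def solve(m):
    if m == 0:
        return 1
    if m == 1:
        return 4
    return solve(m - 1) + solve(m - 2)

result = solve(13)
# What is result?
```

Build up from base cases: solve(0)=1, solve(1)=4, solve(2)=5, solve(3)=9, solve(4)=14, solve(5)=23, solve(6)=37, ..., solve(13)=1076

Answer: 1076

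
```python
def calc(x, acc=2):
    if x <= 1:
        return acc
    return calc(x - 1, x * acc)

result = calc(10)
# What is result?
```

Accumulator trace (n, acc): (10, 2) -> (9, 20) -> (8, 180) -> (7, 1440) -> (6, 10080) -> (5, 60480) -> (4, 302400) -> (3, 1209600) -> (2, 3628800) -> (1, 7257600) -> return 7257600

Answer: 7257600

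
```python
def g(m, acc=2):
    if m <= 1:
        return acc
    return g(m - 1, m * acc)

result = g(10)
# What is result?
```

Accumulator trace (n, acc): (10, 2) -> (9, 20) -> (8, 180) -> (7, 1440) -> (6, 10080) -> (5, 60480) -> (4, 302400) -> (3, 1209600) -> (2, 3628800) -> (1, 7257600) -> return 7257600

Answer: 7257600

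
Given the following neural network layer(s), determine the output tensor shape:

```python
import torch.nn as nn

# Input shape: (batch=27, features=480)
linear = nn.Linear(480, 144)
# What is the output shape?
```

Input: (27, 480) -> Output: (27, 144)

Answer: (27, 144)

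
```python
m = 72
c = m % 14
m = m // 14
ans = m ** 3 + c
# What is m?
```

Trace:
`m = 72` → m = 72
`c = m % 14` → c = 2
`m = m // 14` → m = 5
`ans = m ** 3 + c` → ans = 127
So m = 5

Answer: 5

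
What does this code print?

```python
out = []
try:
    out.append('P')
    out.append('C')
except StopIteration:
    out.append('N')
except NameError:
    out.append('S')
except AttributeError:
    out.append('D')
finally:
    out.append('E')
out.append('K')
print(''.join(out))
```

Execution trace: 'P' (try body) → 'C' (try body, no exception) → 'E' (finally) → 'K' (after the try/except). Output: PCEK

Answer: PCEK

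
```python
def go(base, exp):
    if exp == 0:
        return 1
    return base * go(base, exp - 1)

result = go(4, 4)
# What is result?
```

go(4, 4) = 4 * 4 * 4 * 4 = 256

Answer: 256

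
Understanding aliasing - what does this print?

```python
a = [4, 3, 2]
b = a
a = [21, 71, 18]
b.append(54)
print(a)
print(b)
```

Key concept: rebinding vs mutation: a is rebound to a new list, b still points at the original.
Step by step:
`a = [4, 3, 2]` → a = [4, 3, 2]
`b = a` → b = [4, 3, 2] (same object as a)
`a = [21, 71, 18]` → a = [21, 71, 18]
`b.append(54)` → b = [4, 3, 2, 54]
`print(a)` → prints [21, 71, 18]
`print(b)` → prints [4, 3, 2, 54]

Answer:
[21, 71, 18]
[4, 3, 2, 54]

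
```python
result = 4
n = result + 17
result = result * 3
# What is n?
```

Trace:
`result = 4` → result = 4
`n = result + 17` → n = 21
`result = result * 3` → result = 12
So n = 21

Answer: 21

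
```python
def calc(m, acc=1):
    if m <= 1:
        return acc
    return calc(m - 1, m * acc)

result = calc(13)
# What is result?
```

Accumulator trace (n, acc): (13, 1) -> (12, 13) -> (11, 156) -> (10, 1716) -> (9, 17160) -> (8, 154440) -> (7, 1235520) -> (6, 8648640) -> (5, 51891840) -> (4, 259459200) -> (3, 1037836800) -> (2, 3113510400) -> (1, 6227020800) -> return 6227020800

Answer: 6227020800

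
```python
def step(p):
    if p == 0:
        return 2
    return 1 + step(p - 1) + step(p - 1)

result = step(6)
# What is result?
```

step(p) = 1 + 2·step(p-1), step(0)=2. Closed form: (2+1)·2^6 - 1 = 191.

Answer: 191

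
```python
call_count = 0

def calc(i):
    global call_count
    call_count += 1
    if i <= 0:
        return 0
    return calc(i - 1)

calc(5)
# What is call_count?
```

Linear recursion stepping by 1: 6 calls from i=5 down to ≤0.

Answer: 6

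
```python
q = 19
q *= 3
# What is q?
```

Trace:
`q = 19` → q = 19
`q *= 3` → q = 57
So q = 57

Answer: 57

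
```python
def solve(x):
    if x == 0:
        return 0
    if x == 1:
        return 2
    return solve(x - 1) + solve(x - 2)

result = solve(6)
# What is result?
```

Build up from base cases: solve(0)=0, solve(1)=2, solve(2)=2, solve(3)=4, solve(4)=6, solve(5)=10, solve(6)=16

Answer: 16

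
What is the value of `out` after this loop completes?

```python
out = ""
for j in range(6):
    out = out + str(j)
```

Concatenate digits 0 to 5
`out` takes the values: "" → "0" → "01" → "012" → "0123" → "01234" → "012345"

Answer: "012345"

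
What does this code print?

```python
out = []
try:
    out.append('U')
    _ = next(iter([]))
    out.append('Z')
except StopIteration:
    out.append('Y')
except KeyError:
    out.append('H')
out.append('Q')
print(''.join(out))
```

Execution trace: 'U' (try body) → 'Y' (except StopIteration) → 'Q' (after the try/except). Output: UYQ

Answer: UYQ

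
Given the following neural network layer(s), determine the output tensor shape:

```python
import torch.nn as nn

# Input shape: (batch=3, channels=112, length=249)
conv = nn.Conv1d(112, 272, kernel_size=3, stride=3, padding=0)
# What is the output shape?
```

Input: (3, 112, 249) -> Output: (3, 272, 83)

Answer: (3, 272, 83)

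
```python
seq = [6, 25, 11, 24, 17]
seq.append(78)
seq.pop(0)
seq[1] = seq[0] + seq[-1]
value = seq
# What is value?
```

Trace:
`seq = [6, 25, 11, 24, 17]` → seq = [6, 25, 11, 24, 17]
`seq.append(78)` → seq = [6, 25, 11, 24, 17, 78]
`seq.pop(0)` → seq = [25, 11, 24, 17, 78]
`seq[1] = seq[0] + seq[-1]` → seq = [25, 103, 24, 17, 78]
`value = seq` → value = [25, 103, 24, 17, 78]
So value = [25, 103, 24, 17, 78]

Answer: [25, 103, 24, 17, 78]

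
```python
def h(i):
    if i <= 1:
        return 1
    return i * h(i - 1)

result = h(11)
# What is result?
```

h(11) = 11 * 10 * 9 * 8 * 7 * 6 * 5 * 4 * 3 * 2 * 1 = 39916800

Answer: 39916800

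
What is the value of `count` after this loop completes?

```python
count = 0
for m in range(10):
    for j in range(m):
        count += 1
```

Triangle number: 0+1+2+...+9
`count` takes the values: 0 → 1 → 2 → 3 → 4 → 5 → 6 → 7 → 8 → 9 → 10 → 11 → 12 → 13 → 14 → 15 → 16 → 17 → 18 → 19 → 20 → 21 → 22 → 23 → 24 → 25 → 26 → 27 → 28 → 29 → … → 41 → 42 → 43 → 44 → 45

Answer: 45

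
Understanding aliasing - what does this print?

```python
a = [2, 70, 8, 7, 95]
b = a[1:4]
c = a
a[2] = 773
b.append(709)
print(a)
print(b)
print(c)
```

Key concept: slice vs alias.
Step by step:
`a = [2, 70, 8, 7, 95]` → a = [2, 70, 8, 7, 95]
`b = a[1:4]` → b = [70, 8, 7]
`c = a` → c = [2, 70, 8, 7, 95] (same object as a)
`a[2] = 773` → a = [2, 70, 773, 7, 95] (same object as c); c = [2, 70, 773, 7, 95] (same object as a)
`b.append(709)` → b = [70, 8, 7, 709]
`print(a)` → prints [2, 70, 773, 7, 95]
`print(b)` → prints [70, 8, 7, 709]
`print(c)` → prints [2, 70, 773, 7, 95]

Answer:
[2, 70, 773, 7, 95]
[70, 8, 7, 709]
[2, 70, 773, 7, 95]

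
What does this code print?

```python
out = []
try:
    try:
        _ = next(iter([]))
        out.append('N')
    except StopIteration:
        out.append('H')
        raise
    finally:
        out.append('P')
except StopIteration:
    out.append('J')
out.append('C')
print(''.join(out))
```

Execution trace: 'H' (except StopIteration) → 'P' (finally) → 'J' (outer except StopIteration) → 'C' (after the try/except). Output: HPJC

Answer: HPJC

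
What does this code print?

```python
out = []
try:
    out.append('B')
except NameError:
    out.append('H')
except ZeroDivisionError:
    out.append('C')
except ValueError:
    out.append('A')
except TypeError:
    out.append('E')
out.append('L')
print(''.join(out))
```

Execution trace: 'B' (try body, no exception) → 'L' (after the try/except). Output: BL

Answer: BL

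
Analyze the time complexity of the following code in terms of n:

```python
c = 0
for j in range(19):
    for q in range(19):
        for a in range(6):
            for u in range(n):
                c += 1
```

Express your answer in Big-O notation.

Each loop level contributes: 1 × 1 × 1 × n. Multiplying the contributions gives O(n).

Answer: O(n)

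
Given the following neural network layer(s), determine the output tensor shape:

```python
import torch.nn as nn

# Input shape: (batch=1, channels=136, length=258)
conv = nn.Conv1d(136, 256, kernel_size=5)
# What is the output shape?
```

Input: (1, 136, 258) -> Output: (1, 256, 254)

Answer: (1, 256, 254)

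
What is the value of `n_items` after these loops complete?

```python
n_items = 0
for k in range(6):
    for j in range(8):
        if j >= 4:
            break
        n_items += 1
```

Inner breaks at 4, outer runs 6 times
`n_items` takes the values: 0 → 1 → 2 → 3 → 4 → 5 → 6 → 7 → 8 → 9 → 10 → 11 → 12 → 13 → 14 → 15 → 16 → 17 → 18 → 19 → 20 → 21 → 22 → 23 → 24

Answer: 24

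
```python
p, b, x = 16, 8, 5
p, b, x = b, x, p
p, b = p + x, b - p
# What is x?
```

Trace:
`p, b, x = 16, 8, 5` → p = 16; b = 8; x = 5
`p, b, x = b, x, p` → p = 8; b = 5; x = 16
`p, b = p + x, b - p` → p = 24; b = -3
So x = 16

Answer: 16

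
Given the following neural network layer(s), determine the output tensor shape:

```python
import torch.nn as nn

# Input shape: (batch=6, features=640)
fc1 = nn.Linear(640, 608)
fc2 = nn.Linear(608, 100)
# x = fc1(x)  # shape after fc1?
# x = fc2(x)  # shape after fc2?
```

Input: (6, 640) -> after fc1: (6, 608) -> Output: (6, 100)

Answer: (6, 100)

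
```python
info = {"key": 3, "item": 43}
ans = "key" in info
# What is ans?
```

Trace:
`info = {"key": 3, "item": 43}` → info = {'key': 3, 'item': 43}
`ans = "key" in info` → ans = True
So ans = True

Answer: True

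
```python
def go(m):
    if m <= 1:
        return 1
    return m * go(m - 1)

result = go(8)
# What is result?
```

go(8) = 8 * 7 * 6 * 5 * 4 * 3 * 2 * 1 = 40320

Answer: 40320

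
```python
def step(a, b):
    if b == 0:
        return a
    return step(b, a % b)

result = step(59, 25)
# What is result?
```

step(59, 25) -> step(25, 9) -> step(9, 7) -> step(7, 2) -> step(2, 1) -> step(1, 0) -> 1

Answer: 1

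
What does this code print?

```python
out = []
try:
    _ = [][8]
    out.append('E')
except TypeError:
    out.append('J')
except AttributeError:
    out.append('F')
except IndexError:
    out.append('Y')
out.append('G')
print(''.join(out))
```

Execution trace: 'Y' (except IndexError) → 'G' (after the try/except). Output: YG

Answer: YG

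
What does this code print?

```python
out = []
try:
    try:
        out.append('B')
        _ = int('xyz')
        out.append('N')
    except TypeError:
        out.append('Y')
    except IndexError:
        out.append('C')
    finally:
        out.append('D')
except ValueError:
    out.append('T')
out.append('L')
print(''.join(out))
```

Execution trace: 'B' (try body) → 'D' (finally) → 'T' (outer except ValueError) → 'L' (after the try/except). Output: BDTL

Answer: BDTL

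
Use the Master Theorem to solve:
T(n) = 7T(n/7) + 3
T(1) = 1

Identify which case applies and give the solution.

a=7, b=7, f(n)=3. log_7(7) = 1. Since c=0 < 1, Case 1 applies: T(n) = Θ(n^log_b(a)) = O(n).

Answer: O(n) - Case 1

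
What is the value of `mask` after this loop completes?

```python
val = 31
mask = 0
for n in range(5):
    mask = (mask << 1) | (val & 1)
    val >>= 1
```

Reverse lowest 5 bits of 31
`mask` takes the values: 0 → 1 → 3 → 7 → 15 → 31

Answer: 31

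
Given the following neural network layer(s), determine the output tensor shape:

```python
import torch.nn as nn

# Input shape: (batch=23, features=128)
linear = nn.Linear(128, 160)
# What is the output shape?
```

Input: (23, 128) -> Output: (23, 160)

Answer: (23, 160)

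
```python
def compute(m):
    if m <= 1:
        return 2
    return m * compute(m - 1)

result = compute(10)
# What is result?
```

compute(10) = 10 * 9 * 8 * 7 * 6 * 5 * 4 * 3 * 2 * 2 = 7257600

Answer: 7257600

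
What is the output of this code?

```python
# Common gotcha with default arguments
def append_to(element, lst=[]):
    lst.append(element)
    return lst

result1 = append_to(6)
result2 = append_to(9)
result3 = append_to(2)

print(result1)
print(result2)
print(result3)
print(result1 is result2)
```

Key concept: mutable default argument gotcha.
Step by step:
`result1 = append_to(6)` → result1 = [6]
`result2 = append_to(9)` → result1 = [6, 9] (same object as result2); result2 = [6, 9] (same object as result1)
`result3 = append_to(2)` → result1 = [6, 9, 2] (same object as result2, result3); result2 = [6, 9, 2] (same object as result1, result3); result3 = [6, 9, 2] (same object as result1, result2)
`print(result1)` → prints [6, 9, 2]
`print(result2)` → prints [6, 9, 2]
`print(result3)` → prints [6, 9, 2]
`print(result1 is result2)` → prints True

Answer:
[6, 9, 2]
[6, 9, 2]
[6, 9, 2]
True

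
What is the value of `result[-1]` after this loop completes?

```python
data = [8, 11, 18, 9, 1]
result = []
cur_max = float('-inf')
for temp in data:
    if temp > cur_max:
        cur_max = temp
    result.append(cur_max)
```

Running max ends at 18
`result` takes the values: [] → [8] → [8, 11] → [8, 11, 18] → [8, 11, 18, 18] → [8, 11, 18, 18, 18]
So `result[-1]` = 18

Answer: 18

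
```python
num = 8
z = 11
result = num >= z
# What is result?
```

Trace:
`num = 8` → num = 8
`z = 11` → z = 11
`result = num >= z` → result = False
So result = False

Answer: False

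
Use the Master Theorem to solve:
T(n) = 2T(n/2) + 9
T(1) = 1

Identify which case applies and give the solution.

a=2, b=2, f(n)=9. log_2(2) = 1. Since c=0 < 1, Case 1 applies: T(n) = Θ(n^log_b(a)) = O(n).

Answer: O(n) - Case 1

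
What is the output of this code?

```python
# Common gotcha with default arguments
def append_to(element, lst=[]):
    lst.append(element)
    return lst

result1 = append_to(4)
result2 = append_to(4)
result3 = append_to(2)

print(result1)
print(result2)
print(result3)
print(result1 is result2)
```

Key concept: mutable default argument gotcha.
Step by step:
`result1 = append_to(4)` → result1 = [4]
`result2 = append_to(4)` → result1 = [4, 4] (same object as result2); result2 = [4, 4] (same object as result1)
`result3 = append_to(2)` → result1 = [4, 4, 2] (same object as result2, result3); result2 = [4, 4, 2] (same object as result1, result3); result3 = [4, 4, 2] (same object as result1, result2)
`print(result1)` → prints [4, 4, 2]
`print(result2)` → prints [4, 4, 2]
`print(result3)` → prints [4, 4, 2]
`print(result1 is result2)` → prints True

Answer:
[4, 4, 2]
[4, 4, 2]
[4, 4, 2]
True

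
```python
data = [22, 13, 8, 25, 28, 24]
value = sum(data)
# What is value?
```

Trace:
`data = [22, 13, 8, 25, 28, 24]` → data = [22, 13, 8, 25, 28, 24]
`value = sum(data)` → value = 120
So value = 120

Answer: 120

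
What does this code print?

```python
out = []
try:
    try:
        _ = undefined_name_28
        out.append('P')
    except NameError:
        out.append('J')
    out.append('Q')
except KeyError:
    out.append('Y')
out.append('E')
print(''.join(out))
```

Execution trace: 'J' (inner except NameError) → 'Q' (try body, no exception) → 'E' (after the try/except). Output: JQE

Answer: JQE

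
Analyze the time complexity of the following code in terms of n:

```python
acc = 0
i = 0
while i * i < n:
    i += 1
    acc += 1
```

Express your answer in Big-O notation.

Each loop level contributes: √n. Multiplying the contributions gives O(√n).

Answer: O(√n)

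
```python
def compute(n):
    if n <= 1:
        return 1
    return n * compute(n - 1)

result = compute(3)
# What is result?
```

compute(3) = 3 * 2 * 1 = 6

Answer: 6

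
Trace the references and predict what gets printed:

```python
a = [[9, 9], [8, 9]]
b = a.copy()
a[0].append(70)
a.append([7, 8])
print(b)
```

Key concept: shallow copy with nested lists.
Step by step:
`a = [[9, 9], [8, 9]]` → a = [[9, 9], [8, 9]]
`b = a.copy()` → b = [[9, 9], [8, 9]]
`a[0].append(70)` → a = [[9, 9, 70], [8, 9]]; b = [[9, 9, 70], [8, 9]]
`a.append([7, 8])` → a = [[9, 9, 70], [8, 9], [7, 8]]
`print(b)` → prints [[9, 9, 70], [8, 9]]

Answer: [[9, 9, 70], [8, 9]]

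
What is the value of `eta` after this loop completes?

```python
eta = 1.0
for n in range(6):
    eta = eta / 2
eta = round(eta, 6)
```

Halving LR 6 times: 1 / 2^6
`eta` takes the values: 1.0 → 0.5 → 0.25 → 0.125 → 0.0625 → 0.03125 → 0.015625

Answer: 0.015625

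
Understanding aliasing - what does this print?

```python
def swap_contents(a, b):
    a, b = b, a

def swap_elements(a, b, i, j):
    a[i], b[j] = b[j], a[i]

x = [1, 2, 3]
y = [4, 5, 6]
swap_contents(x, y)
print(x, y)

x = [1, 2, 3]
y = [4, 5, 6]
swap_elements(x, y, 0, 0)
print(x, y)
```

Key concept: parameter rebinding vs mutation.
Step by step:
`x = [1, 2, 3]` → x = [1, 2, 3]
`y = [4, 5, 6]` → y = [4, 5, 6]
`swap_contents(x, y)` → no visible change to tracked variables
`print(x, y)` → prints [1, 2, 3] [4, 5, 6]
`x = [1, 2, 3]` → x = [1, 2, 3]
`y = [4, 5, 6]` → y = [4, 5, 6]
`swap_elements(x, y, 0, 0)` → x = [4, 2, 3]; y = [1, 5, 6]
`print(x, y)` → prints [4, 2, 3] [1, 5, 6]

Answer:
[1, 2, 3] [4, 5, 6]
[4, 2, 3] [1, 5, 6]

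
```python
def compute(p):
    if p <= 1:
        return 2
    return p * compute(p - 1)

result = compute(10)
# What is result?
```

compute(10) = 10 * 9 * 8 * 7 * 6 * 5 * 4 * 3 * 2 * 2 = 7257600

Answer: 7257600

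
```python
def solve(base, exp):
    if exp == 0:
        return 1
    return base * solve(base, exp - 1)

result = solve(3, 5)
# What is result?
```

solve(3, 5) = 3 * 3 * 3 * 3 * 3 = 243

Answer: 243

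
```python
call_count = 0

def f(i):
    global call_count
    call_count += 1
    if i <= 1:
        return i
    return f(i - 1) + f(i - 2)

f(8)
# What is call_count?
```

Calls(i) = 1 + Calls(i-1) + Calls(i-2); Calls(0)=Calls(1)=1. For i=8 this gives 67.

Answer: 67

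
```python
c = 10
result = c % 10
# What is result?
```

Trace:
`c = 10` → c = 10
`result = c % 10` → result = 0
So result = 0

Answer: 0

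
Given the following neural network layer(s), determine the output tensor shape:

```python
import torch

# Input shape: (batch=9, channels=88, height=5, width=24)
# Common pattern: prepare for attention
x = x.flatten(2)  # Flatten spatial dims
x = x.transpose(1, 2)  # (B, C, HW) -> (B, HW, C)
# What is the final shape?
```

Input: (9, 88, 5, 24) -> after flatten(2): (9, 88, 120) -> Output: (9, 120, 88)

Answer: (9, 120, 88)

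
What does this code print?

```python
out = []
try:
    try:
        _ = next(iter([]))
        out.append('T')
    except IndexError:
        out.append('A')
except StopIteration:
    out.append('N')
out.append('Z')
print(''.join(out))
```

Execution trace: 'N' (outer except StopIteration) → 'Z' (after the try/except). Output: NZ

Answer: NZ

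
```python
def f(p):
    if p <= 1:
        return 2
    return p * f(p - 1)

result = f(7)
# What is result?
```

f(7) = 7 * 6 * 5 * 4 * 3 * 2 * 2 = 10080

Answer: 10080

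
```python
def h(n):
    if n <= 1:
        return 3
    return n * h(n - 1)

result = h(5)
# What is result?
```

h(5) = 5 * 4 * 3 * 2 * 3 = 360

Answer: 360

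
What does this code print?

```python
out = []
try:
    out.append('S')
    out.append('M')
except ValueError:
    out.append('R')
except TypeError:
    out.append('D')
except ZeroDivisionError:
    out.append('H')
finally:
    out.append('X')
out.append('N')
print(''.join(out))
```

Execution trace: 'S' (try body) → 'M' (try body, no exception) → 'X' (finally) → 'N' (after the try/except). Output: SMXN

Answer: SMXN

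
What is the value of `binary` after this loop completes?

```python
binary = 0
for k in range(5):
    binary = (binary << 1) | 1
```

Build 5 consecutive 1-bits: 0b11111
`binary` takes the values: 0 → 1 → 3 → 7 → 15 → 31

Answer: 31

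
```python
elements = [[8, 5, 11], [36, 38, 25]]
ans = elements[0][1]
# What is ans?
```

Trace:
`elements = [[8, 5, 11], [36, 38, 25]]` → elements = [[8, 5, 11], [36, 38, 25]]
`ans = elements[0][1]` → ans = 5
So ans = 5

Answer: 5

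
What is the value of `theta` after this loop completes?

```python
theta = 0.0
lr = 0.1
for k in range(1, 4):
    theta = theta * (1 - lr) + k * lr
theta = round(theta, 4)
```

Moving average with lr=0.1
`theta` takes the values: 0.0 → 0.1 → 0.29 → 0.561

Answer: 0.561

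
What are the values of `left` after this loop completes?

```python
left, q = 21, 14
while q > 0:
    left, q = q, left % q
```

GCD of 21 and 14
`left` takes the values: 21 → 14 → 7

Answer: 7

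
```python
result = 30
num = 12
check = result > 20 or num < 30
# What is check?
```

Trace:
`result = 30` → result = 30
`num = 12` → num = 12
`check = result > 20 or num < 30` → check = True
So check = True

Answer: True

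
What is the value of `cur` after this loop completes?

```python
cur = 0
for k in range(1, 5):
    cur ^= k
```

XOR of 1 to 4
`cur` takes the values: 0 → 1 → 3 → 0 → 4

Answer: 4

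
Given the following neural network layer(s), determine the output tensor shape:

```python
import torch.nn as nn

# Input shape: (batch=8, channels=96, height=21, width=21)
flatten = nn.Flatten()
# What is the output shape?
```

Input: (8, 96, 21, 21) -> Output: (8, 42336)

Answer: (8, 42336)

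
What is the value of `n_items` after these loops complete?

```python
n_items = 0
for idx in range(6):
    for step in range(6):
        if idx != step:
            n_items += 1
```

6² - 6 (exclude diagonal)
`n_items` takes the values: 0 → 1 → 2 → 3 → 4 → 5 → 6 → 7 → 8 → 9 → 10 → 11 → 12 → 13 → 14 → 15 → 16 → 17 → 18 → 19 → 20 → 21 → 22 → 23 → 24 → 25 → 26 → 27 → 28 → 29 → 30

Answer: 30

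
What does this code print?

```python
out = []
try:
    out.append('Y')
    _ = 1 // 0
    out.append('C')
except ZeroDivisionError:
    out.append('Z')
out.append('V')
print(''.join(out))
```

Execution trace: 'Y' (try body) → 'Z' (except ZeroDivisionError) → 'V' (after the try/except). Output: YZV

Answer: YZV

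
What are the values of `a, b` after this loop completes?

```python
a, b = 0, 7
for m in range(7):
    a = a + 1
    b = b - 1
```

a goes 0→7, b goes 7→0
`a, b` takes the values: (0, 7) → (1, 7) → (1, 6) → (2, 6) → (2, 5) → (3, 5) → (3, 4) → (4, 4) → (4, 3) → (5, 3) → (5, 2) → (6, 2) → (6, 1) → (7, 1) → (7, 0)

Answer: 7, 0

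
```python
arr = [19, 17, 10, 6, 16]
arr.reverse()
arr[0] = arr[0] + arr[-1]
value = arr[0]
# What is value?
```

Trace:
`arr = [19, 17, 10, 6, 16]` → arr = [19, 17, 10, 6, 16]
`arr.reverse()` → arr = [16, 6, 10, 17, 19]
`arr[0] = arr[0] + arr[-1]` → arr = [35, 6, 10, 17, 19]
`value = arr[0]` → value = 35
So value = 35

Answer: 35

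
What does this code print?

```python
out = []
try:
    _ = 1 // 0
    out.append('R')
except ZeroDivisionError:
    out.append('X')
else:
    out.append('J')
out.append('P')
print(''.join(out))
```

Execution trace: 'X' (except ZeroDivisionError) → 'P' (after the try/except). Output: XP

Answer: XP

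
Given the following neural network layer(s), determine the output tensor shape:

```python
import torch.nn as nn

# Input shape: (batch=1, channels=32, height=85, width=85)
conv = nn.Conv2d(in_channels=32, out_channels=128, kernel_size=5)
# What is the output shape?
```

Input: (1, 32, 85, 85) -> Output: (1, 128, 81, 81)

Answer: (1, 128, 81, 81)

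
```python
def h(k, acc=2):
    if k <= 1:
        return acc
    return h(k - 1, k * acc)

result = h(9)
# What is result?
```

Accumulator trace (n, acc): (9, 2) -> (8, 18) -> (7, 144) -> (6, 1008) -> (5, 6048) -> (4, 30240) -> (3, 120960) -> (2, 362880) -> (1, 725760) -> return 725760

Answer: 725760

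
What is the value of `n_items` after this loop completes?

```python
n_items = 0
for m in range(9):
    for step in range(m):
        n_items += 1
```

Triangle number: 0+1+2+...+8
`n_items` takes the values: 0 → 1 → 2 → 3 → 4 → 5 → 6 → 7 → 8 → 9 → 10 → 11 → 12 → 13 → 14 → 15 → 16 → 17 → 18 → 19 → 20 → 21 → 22 → 23 → 24 → 25 → 26 → 27 → 28 → 29 → 30 → 31 → 32 → 33 → 34 → 35 → 36

Answer: 36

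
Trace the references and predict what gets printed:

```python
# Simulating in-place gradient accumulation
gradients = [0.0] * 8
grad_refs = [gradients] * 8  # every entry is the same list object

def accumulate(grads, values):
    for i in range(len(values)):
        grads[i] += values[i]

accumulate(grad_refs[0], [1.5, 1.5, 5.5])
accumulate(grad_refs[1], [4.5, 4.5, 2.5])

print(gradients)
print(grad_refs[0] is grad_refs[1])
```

Key concept: gradient accumulation aliasing.
Step by step:
`gradients = [0.0] * 8` → gradients = [0.0, 0.0, 0.0, 0.0, 0.0, 0.0, 0.0, 0.0]
`grad_refs = [gradients] * 8` → grad_refs = [[0.0, 0.0, 0.0, 0.0, 0.0, 0.0, 0.0, 0.0], [0.0, 0.0, 0.0, 0.0, 0.0, 0.0, 0.0, 0.0], [0.0, 0.0, 0.0, 0.0, 0.0, 0.0, 0.0, 0.0], [0.0, 0.0, 0.0, 0.0, 0.0, 0.0, 0.0, 0.0], [0.0, 0.0, 0.0, 0.0, 0.0, 0.0, 0.0, 0.0], [0.0, 0.0, 0.0, 0.0, 0.0, 0.0, 0.0, 0.0], [0.0, 0.0, 0.0, 0.0, 0.0, 0.0, 0.0, 0.0], [0.0, 0.0, 0.0, 0.0, 0.0, 0.0, 0.0, 0.0]]
`accumulate(grad_refs[0], [1.5, 1.5, 5.5])` → gradients = [1.5, 1.5, 5.5, 0.0, 0.0, 0.0, 0.0, 0.0]; grad_refs = [[1.5, 1.5, 5.5, 0.0, 0.0, 0.0, 0.0, 0.0], [1.5, 1.5, 5.5, 0.0, 0.0, 0.0, 0.0, 0.0], [1.5, 1.5, 5.5, 0.0, 0.0, 0.0, 0.0, 0.0], [1.5, 1.5, 5.5, 0.0, 0.0, 0.0, 0.0, 0.0], [1.5, 1.5, 5.5, 0.0, 0.0, 0.0, 0.0, 0.0], [1.5, 1.5, 5.5, 0.0, 0.0, 0.0, 0.0, 0.0], [1.5, 1.5, 5.5, 0.0, 0.0, 0.0, 0.0, 0.0], [1.5, 1.5, 5.5, 0.0, 0.0, 0.0, 0.0, 0.0]]
`accumulate(grad_refs[1], [4.5, 4.5, 2.5])` → gradients = [6.0, 6.0, 8.0, 0.0, 0.0, 0.0, 0.0, 0.0]; grad_refs = [[6.0, 6.0, 8.0, 0.0, 0.0, 0.0, 0.0, 0.0], [6.0, 6.0, 8.0, 0.0, 0.0, 0.0, 0.0, 0.0], [6.0, 6.0, 8.0, 0.0, 0.0, 0.0, 0.0, 0.0], [6.0, 6.0, 8.0, 0.0, 0.0, 0.0, 0.0, 0.0], [6.0, 6.0, 8.0, 0.0, 0.0, 0.0, 0.0, 0.0], [6.0, 6.0, 8.0, 0.0, 0.0, 0.0, 0.0, 0.0], [6.0, 6.0, 8.0, 0.0, 0.0, 0.0, 0.0, 0.0], [6.0, 6.0, 8.0, 0.0, 0.0, 0.0, 0.0, 0.0]]
`print(gradients)` → prints [6.0, 6.0, 8.0, 0.0, 0.0, 0.0, 0.0, 0.0]
`print(grad_refs[0] is grad_refs[1])` → prints True

Answer:
[6.0, 6.0, 8.0, 0.0, 0.0, 0.0, 0.0, 0.0]
True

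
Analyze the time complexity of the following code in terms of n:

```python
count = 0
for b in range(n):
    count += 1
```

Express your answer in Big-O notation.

Each loop level contributes: n. Multiplying the contributions gives O(n).

Answer: O(n)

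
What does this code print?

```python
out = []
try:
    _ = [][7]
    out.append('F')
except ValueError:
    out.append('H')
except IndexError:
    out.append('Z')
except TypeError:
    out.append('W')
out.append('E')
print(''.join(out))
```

Execution trace: 'Z' (except IndexError) → 'E' (after the try/except). Output: ZE

Answer: ZE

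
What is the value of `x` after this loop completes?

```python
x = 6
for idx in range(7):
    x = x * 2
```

Multiply by 2, 7 times: 6 * 2^7 = 768
`x` takes the values: 6 → 12 → 24 → 48 → 96 → 192 → 384 → 768

Answer: 768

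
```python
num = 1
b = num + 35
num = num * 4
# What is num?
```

Trace:
`num = 1` → num = 1
`b = num + 35` → b = 36
`num = num * 4` → num = 4
So num = 4

Answer: 4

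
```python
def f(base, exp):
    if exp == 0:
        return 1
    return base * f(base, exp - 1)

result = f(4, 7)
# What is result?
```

f(4, 7) = 4 * 4 * 4 * 4 * 4 * 4 * 4 = 16384

Answer: 16384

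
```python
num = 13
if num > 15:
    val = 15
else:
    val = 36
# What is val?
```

Trace:
`num = 13` → num = 13
`if num > 15: ...` → num > 15 is False, take else branch → val = 36
So val = 36

Answer: 36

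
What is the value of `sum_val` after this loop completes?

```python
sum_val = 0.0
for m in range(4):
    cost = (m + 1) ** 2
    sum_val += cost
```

Sum of squared losses 1² + 2² + ... + 4²
`sum_val` takes the values: 0.0 → 1.0 → 5.0 → 14.0 → 30.0

Answer: 30.0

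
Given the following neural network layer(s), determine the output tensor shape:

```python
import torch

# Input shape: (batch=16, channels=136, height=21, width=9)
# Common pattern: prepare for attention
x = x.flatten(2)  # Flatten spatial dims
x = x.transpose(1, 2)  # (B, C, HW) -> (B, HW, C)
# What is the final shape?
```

Input: (16, 136, 21, 9) -> after flatten(2): (16, 136, 189) -> Output: (16, 189, 136)

Answer: (16, 189, 136)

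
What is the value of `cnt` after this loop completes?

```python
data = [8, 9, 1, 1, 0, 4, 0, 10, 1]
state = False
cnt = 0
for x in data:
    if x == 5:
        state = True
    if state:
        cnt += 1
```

Count elements after first 5 in [8, 9, 1, 1, 0, 4, 0, 10, 1]
`cnt` takes the values: 0

Answer: 0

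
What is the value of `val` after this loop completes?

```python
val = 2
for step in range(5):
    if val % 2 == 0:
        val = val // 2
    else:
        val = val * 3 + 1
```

Collatz-style transformation from 2
`val` takes the values: 2 → 1 → 4 → 2 → 1 → 4

Answer: 4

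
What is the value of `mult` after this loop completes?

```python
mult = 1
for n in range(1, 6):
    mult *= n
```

5! = 120
`mult` takes the values: 1 → 2 → 6 → 24 → 120

Answer: 120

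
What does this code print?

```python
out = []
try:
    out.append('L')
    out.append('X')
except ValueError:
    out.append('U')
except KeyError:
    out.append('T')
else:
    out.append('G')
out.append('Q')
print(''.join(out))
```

Execution trace: 'L' (try body) → 'X' (try body, no exception) → 'G' (else) → 'Q' (after the try/except). Output: LXGQ

Answer: LXGQ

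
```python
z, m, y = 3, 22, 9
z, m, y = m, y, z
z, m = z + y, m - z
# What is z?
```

Trace:
`z, m, y = 3, 22, 9` → z = 3; m = 22; y = 9
`z, m, y = m, y, z` → z = 22; m = 9; y = 3
`z, m = z + y, m - z` → z = 25; m = -13
So z = 25

Answer: 25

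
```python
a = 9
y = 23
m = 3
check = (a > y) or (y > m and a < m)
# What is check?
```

Trace:
`a = 9` → a = 9
`y = 23` → y = 23
`m = 3` → m = 3
`check = (a > y) or (y > m and a < m)` → check = False
So check = False

Answer: False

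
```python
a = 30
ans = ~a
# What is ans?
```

Trace:
`a = 30` → a = 30
`ans = ~a` → ans = -31
So ans = -31

Answer: -31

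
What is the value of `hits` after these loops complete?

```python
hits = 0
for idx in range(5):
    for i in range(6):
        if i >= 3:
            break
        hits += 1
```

Inner breaks at 3, outer runs 5 times
`hits` takes the values: 0 → 1 → 2 → 3 → 4 → 5 → 6 → 7 → 8 → 9 → 10 → 11 → 12 → 13 → 14 → 15

Answer: 15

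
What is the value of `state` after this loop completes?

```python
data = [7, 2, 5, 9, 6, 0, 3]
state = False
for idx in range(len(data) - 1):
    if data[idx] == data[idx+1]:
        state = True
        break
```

Check consecutive duplicates in [7, 2, 5, 9, 6, 0, 3]
`state` takes the values: False

Answer: False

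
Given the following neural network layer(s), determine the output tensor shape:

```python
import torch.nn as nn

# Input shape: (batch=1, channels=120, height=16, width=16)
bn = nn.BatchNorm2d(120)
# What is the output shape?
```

Input: (1, 120, 16, 16) -> Output: (1, 120, 16, 16)

Answer: (1, 120, 16, 16)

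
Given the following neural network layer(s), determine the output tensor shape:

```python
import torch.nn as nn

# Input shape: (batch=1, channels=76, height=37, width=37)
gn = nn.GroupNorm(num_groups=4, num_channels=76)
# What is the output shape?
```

Input: (1, 76, 37, 37) -> Output: (1, 76, 37, 37)

Answer: (1, 76, 37, 37)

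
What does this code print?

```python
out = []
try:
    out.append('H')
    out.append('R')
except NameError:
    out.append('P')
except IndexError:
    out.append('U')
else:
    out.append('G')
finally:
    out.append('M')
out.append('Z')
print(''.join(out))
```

Execution trace: 'H' (try body) → 'R' (try body, no exception) → 'G' (else) → 'M' (finally) → 'Z' (after the try/except). Output: HRGMZ

Answer: HRGMZ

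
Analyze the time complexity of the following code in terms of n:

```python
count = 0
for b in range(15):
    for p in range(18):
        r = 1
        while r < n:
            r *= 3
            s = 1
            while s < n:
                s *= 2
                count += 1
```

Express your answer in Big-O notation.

Each loop level contributes: 1 × 1 × log n × log n. Multiplying the contributions gives O(log² n).

Answer: O(log² n)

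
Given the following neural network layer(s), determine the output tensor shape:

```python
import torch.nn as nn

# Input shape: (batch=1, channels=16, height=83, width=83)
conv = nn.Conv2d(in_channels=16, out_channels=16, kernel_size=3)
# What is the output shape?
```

Input: (1, 16, 83, 83) -> Output: (1, 16, 81, 81)

Answer: (1, 16, 81, 81)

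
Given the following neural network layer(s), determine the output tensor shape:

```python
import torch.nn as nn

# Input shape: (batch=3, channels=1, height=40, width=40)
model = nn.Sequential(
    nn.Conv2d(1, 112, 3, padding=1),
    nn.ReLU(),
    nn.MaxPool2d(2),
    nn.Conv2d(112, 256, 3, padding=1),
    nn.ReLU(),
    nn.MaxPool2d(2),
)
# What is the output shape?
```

Input: (3, 1, 40, 40) -> after first Conv2d: (3, 112, 40, 40) -> after first MaxPool2d: (3, 112, 20, 20) -> after second Conv2d: (3, 256, 20, 20) -> Output: (3, 256, 10, 10)

Answer: (3, 256, 10, 10)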